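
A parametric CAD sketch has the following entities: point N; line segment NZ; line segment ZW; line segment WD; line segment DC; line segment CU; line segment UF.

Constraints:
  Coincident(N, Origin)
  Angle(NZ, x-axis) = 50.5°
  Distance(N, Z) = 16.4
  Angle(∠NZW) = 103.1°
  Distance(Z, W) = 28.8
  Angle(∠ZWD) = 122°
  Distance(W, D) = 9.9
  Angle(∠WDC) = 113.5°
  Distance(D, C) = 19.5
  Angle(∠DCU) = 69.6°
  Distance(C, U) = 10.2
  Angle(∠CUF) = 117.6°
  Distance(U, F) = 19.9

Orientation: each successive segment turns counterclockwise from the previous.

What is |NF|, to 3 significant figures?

34.7

∠DCU = 69.6° gives CU at 2.30° from the x-axis; with |CU| = 10.2, U = (-12.8, 16.5). ∠CUF = 117.6° gives UF at 64.7° from the x-axis; with |UF| = 19.9, F = (-4.28, 34.5). Then |NF| = |F − N| = 34.7.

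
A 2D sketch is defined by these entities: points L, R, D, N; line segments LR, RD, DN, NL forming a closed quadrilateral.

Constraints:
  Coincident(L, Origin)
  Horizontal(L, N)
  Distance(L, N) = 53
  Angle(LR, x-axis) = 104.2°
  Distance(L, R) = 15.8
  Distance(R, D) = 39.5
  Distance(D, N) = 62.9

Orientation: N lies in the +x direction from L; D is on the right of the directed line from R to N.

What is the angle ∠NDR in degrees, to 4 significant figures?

65.67°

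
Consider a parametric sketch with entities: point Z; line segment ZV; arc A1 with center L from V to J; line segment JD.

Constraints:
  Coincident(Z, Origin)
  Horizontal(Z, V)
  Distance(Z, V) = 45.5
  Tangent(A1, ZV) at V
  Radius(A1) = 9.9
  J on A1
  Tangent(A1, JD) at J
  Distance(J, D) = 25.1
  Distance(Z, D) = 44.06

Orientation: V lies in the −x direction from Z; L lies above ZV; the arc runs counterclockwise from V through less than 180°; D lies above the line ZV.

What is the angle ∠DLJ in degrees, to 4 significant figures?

68.47°

Checks: |ZV| = 45.50 ✓; |LJ| = 9.900 ✓; ∠(LJ, JD) = 90.00° ✓; |JD| = 25.10 ✓; |ZD| = 44.06 ✓.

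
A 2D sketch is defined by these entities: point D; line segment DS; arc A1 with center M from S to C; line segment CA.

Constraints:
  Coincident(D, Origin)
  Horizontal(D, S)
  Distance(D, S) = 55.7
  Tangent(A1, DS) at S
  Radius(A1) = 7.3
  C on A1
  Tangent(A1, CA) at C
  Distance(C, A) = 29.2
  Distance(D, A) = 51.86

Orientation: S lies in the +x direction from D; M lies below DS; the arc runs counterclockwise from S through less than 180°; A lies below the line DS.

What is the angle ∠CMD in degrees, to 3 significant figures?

9.90°

Checks: D = (0.00, 0.00) ✓; ∠(MS, SD) = 90.00° ✓; |MS| = 7.300 ✓; |MC| = 7.300 ✓; ∠(MC, CA) = 90.00° ✓; |CA| = 29.20 ✓; |DA| = 51.86 ✓.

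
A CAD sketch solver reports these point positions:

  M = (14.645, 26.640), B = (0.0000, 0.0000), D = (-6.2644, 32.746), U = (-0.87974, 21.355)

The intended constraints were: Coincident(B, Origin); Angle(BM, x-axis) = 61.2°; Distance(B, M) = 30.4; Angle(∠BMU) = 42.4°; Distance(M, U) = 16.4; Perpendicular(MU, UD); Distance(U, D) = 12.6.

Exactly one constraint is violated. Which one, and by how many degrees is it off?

Perpendicular(MU, UD) — off by 6.50°.

B = (0.00, 0.00) ✓; BM at 61.20° ✓; |BM| = 30.40 ✓; ∠BMU = 42.40° ✓; |MU| = 16.40 ✓; ∠(MU, UD) = 83.50° ✗; |UD| = 12.60 ✓.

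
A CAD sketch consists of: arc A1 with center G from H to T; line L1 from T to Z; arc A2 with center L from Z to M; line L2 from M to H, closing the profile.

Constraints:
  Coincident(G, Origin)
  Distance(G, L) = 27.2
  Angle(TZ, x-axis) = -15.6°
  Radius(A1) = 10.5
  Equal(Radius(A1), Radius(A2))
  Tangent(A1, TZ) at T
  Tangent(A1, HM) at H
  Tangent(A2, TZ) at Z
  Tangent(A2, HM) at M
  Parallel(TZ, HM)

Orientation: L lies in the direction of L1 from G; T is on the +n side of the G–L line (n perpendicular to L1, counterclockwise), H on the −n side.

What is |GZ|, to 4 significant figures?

29.16

Tangency of A1 to both parallel lines with radius 10.5 puts T and H at G ± 10.5·n: T = (2.824, 10.11), H = (-2.824, -10.11). Equal radii place Z and M the same way about L: Z = L + 10.5·n = (29.02, 2.799), M = L − 10.5·n = (23.37, -17.43). Then |GZ| = |Z − G| = 29.16.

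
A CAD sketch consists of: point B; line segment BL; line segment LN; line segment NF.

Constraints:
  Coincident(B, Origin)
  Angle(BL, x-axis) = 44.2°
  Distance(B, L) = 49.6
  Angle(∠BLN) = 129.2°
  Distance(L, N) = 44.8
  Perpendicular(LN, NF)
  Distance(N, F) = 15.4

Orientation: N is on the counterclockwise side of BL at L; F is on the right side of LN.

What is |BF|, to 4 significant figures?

93.26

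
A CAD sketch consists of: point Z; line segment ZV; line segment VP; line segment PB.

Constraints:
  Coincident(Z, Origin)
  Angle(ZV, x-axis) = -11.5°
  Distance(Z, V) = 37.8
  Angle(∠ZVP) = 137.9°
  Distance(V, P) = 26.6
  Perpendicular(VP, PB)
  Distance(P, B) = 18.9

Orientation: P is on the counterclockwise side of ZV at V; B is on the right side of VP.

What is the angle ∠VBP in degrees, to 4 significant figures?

54.61°

Z is at the origin; ZV runs at -11.5° with length 37.8, so V = 37.8·(cos -11.5°, sin -11.5°) = (37.04, -7.536). ∠ZVP = 137.9°, so VP runs at -11.5° + (180° − 137.9°) = 30.60° from the x-axis; with |VP| = 26.6, P = V + 26.6·(cos 30.60°, sin 30.60°) = (59.94, 6.004). VP is perpendicular to PB; with |PB| = 18.9 on the right of VP, B = P + 18.9·(0.5090, -0.8607) = (69.56, -10.26). Then cos ∠VBP = BV·BP / (|BV||BP|), giving 54.61°.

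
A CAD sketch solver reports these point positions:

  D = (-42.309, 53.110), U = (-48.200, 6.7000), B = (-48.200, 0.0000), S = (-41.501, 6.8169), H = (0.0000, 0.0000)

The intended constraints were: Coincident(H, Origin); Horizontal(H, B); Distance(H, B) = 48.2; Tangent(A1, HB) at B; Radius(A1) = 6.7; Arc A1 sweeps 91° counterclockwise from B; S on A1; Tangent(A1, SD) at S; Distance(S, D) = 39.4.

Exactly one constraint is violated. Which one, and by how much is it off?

Distance(S, D) = 39.4 — off by 6.90.

H = (0.00, 0.00) ✓; H.y = 0.00, B.y = 0.00 ✓; |HB| = 48.20 ✓; ∠(UB, BH) = 90.00° ✓; |UB| = 6.700 ✓; bearing(U→S) − bearing(U→B) = 91.00° ✓; |US| = 6.700 ✓; ∠(US, SD) = 90.00° ✓; |SD| = 46.30 ✗.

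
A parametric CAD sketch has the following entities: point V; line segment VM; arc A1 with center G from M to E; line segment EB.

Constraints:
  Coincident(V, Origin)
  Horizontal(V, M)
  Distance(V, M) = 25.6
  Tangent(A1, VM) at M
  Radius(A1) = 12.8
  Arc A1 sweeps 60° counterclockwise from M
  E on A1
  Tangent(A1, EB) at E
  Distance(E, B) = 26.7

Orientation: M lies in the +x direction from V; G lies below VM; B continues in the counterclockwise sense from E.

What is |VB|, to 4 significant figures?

29.55

V is at the origin; V and M share the same y with |VM| = 25.6 and M on the +x side, so M = (25.60, 0.000). Tangency of A1 to VM means the radius GM is perpendicular to VM, so G = M + (0, -12.8) = (25.60, -12.80). On A1, M sits at bearing 90° from G; a 60° counterclockwise sweep puts E at bearing 150°, so E = G + 12.8·(cos 150°, sin 150°) = (14.51, -6.400). A1 meets EB tangentially, so GE is at right angles to EB, so EB runs along (−sin 150°, cos 150°); with |EB| = 26.7, B = (1.165, -29.52). Then |VB| = |B − V| = 29.55.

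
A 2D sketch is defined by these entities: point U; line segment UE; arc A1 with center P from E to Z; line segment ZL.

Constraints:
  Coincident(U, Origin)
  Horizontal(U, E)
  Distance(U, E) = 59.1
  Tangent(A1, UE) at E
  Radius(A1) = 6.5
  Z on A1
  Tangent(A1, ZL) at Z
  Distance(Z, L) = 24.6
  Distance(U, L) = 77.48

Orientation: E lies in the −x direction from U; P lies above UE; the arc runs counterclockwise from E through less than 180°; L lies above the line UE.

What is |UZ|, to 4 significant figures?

55.67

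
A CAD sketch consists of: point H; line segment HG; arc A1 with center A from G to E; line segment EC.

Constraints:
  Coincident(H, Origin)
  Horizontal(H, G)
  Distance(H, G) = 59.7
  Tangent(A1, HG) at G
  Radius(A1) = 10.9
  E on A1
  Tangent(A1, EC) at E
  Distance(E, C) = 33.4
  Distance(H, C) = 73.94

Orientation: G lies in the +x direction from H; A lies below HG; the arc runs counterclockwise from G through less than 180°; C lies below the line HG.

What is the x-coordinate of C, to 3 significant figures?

57.9

H is at the origin; H and G share the same y with |HG| = 59.7 and G on the +x side, so G = (59.7, 0.00). The tangent condition forces AG to be normal to HG, so A = G + (0, -10.9) = (59.7, -10.9). Since AE ⟂ EC (tangency), |AC| = √(10.9² + 33.4²) = 35.1 regardless of where E sits on A1. So C lies on both circle(H, 73.94) and circle(A, 35.1); the below-HG intersection is C = (57.9, -46.0). E is the foot of the tangent from C: E = (49.2, -13.7).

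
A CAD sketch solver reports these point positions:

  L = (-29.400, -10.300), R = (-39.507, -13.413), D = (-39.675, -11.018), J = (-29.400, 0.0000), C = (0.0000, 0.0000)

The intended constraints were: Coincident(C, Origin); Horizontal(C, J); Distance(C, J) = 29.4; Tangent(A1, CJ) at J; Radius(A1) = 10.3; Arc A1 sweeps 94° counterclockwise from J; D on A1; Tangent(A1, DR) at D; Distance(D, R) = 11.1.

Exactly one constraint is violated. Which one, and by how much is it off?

Distance(D, R) = 11.1 — off by 8.70.

C = (0.00, 0.00) ✓; C.y = 0.00, J.y = 0.00 ✓; |CJ| = 29.40 ✓; ∠(LJ, JC) = 90.00° ✓; |LJ| = 10.30 ✓; bearing(L→D) − bearing(L→J) = 94.00° ✓; |LD| = 10.30 ✓; ∠(LD, DR) = 89.98° ✓; |DR| = 2.401 ✗.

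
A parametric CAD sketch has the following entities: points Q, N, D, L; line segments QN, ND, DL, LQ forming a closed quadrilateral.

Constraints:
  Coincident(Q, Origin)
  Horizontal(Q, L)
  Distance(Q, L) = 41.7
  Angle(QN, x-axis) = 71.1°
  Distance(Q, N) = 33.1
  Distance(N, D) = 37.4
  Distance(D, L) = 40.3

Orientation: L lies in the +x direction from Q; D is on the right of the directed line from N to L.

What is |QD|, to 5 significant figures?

5.2675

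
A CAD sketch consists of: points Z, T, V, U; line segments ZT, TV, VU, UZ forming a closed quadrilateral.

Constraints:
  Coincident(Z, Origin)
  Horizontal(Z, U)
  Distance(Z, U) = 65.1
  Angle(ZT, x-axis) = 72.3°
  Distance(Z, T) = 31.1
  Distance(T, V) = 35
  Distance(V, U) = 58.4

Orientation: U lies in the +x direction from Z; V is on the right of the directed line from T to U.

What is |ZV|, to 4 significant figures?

8.721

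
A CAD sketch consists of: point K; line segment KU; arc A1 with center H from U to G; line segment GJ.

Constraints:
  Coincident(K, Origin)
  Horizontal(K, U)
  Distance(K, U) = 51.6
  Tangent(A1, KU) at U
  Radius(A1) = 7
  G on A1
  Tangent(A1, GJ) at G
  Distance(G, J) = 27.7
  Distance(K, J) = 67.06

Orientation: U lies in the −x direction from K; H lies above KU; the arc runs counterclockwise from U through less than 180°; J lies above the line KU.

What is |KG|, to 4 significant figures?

46.37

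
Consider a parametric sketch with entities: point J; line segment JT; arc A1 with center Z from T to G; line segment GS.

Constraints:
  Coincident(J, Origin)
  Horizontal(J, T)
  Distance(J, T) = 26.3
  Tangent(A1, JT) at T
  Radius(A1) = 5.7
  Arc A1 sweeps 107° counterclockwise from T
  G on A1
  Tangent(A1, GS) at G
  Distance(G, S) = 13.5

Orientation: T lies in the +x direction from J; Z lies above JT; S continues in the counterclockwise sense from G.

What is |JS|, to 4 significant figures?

34.41

On A1, T sits at bearing -90° from Z; a 107° counterclockwise sweep puts G at bearing 17°, so G = Z + 5.7·(cos 17°, sin 17°) = (31.75, 7.367). A1 meets GS tangentially, so ZG is at right angles to GS, so GS runs along (−sin 17°, cos 17°); with |GS| = 13.5, S = (27.80, 20.28). Then |JS| = |S − J| = 34.41.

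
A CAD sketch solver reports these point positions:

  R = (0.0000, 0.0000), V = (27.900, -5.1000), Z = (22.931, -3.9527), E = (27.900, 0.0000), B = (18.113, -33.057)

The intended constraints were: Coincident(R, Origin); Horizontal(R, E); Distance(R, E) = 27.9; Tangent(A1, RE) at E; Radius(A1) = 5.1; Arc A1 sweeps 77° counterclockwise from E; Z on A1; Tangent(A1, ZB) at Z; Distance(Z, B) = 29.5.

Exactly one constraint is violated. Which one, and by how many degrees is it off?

Tangent(A1, ZB) at Z — off by 3.60°.

R = (0.00, 0.00) ✓; R.y = 0.00, E.y = 0.00 ✓; |RE| = 27.90 ✓; ∠(VE, ER) = 90.00° ✓; |VE| = 5.100 ✓; bearing(V→Z) − bearing(V→E) = 77.00° ✓; |VZ| = 5.100 ✓; ∠(VZ, ZB) = 86.40° ✗; |ZB| = 29.50 ✓.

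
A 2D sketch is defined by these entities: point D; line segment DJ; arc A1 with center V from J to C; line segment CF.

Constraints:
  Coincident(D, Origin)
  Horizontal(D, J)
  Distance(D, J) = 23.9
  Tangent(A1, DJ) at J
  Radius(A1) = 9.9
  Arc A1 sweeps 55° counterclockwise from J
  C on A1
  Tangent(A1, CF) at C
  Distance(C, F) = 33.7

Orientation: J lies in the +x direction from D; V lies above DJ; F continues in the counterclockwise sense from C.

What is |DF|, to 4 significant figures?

60.40

D is at the origin; D and J share the same y with |DJ| = 23.9 and J on the +x side, so J = (23.90, 0.000). The tangent condition forces VJ to be normal to DJ, so V = J + (0, 9.9) = (23.90, 9.900). On A1, J sits at bearing -90° from V; a 55° counterclockwise sweep puts C at bearing -35°, so C = V + 9.9·(cos -35°, sin -35°) = (32.01, 4.222). A1 meets CF tangentially, so VC is at right angles to CF, so CF runs along (−sin -35°, cos -35°); with |CF| = 33.7, F = (51.34, 31.83). Then |DF| = |F − D| = 60.40.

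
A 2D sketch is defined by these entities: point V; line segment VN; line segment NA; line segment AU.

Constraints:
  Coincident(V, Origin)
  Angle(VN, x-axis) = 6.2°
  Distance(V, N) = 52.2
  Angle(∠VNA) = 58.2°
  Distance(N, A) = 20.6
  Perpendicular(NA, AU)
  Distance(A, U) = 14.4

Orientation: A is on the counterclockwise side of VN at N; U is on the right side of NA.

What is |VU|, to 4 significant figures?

59.17

V is at the origin; VN runs at 6.2° with length 52.2, so N = 52.2·(cos 6.2°, sin 6.2°) = (51.89, 5.638). ∠VNA = 58.2°, so NA runs at 6.2° + (180° − 58.2°) = 128.0° from the x-axis; with |NA| = 20.6, A = N + 20.6·(cos 128.0°, sin 128.0°) = (39.21, 21.87). The perpendicularity gives AU at right angles to NA; with |AU| = 14.4 on the right of NA, U = A + 14.4·(0.7880, 0.6157) = (50.56, 30.74). Then |VU| = |U − V| = 59.17.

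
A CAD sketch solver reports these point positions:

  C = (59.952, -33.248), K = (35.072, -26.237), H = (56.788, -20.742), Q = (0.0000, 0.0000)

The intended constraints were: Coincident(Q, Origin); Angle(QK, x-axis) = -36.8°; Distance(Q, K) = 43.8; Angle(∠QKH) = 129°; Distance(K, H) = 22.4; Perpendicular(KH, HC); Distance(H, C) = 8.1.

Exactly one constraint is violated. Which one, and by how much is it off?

Distance(H, C) = 8.1 — off by 4.80.

Q = (0.00, 0.00) ✓; QK at -36.80° ✓; |QK| = 43.80 ✓; ∠QKH = 129.0° ✓; |KH| = 22.40 ✓; ∠(KH, HC) = 90.00° ✓; |HC| = 12.90 ✗.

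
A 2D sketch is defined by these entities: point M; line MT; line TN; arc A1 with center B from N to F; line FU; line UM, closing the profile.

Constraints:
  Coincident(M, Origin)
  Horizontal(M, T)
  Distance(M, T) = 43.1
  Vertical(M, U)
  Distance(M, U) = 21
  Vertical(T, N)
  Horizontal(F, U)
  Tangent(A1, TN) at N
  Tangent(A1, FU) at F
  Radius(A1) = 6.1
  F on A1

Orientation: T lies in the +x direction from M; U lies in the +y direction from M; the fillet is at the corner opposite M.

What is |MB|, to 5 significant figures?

39.887

M is at the origin; M and T share the same y with |MT| = 43.1 and T on the +x side, so T = (43.100, 0.0000). MU is vertical with |MU| = 21.0 and U on the +y side, so U = (0.0000, 21.000). The virtual corner opposite M is at (43.100, 21.000). The tangent condition forces BN to be normal to TN and tangency of A1 to FU means the radius BF is perpendicular to FU, with radius 6.1, so the center B sits 6.1 in from both sides at B = (37.000, 14.900). Then |MB| = |B − M| = 39.887.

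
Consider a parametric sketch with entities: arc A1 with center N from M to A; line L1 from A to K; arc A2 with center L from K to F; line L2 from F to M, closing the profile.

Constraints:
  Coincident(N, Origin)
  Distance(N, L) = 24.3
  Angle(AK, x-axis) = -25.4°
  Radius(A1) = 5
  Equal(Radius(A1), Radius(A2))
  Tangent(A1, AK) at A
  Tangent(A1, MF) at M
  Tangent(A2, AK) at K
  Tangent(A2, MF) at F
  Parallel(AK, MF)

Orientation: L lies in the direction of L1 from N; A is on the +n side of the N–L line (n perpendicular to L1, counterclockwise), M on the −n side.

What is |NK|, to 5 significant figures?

24.809

The slot axis is L1's direction at -25.4°, so u = (cos -25.4°, sin -25.4°) = (0.90334, -0.42894) and n = (−sin -25.4°, cos -25.4°) = (0.42894, 0.90334). N is at the origin and L lies 24.3 along u from N, so L = 24.3·u = (21.951, -10.423). Tangency of A1 to both parallel lines with radius 5.0 puts A and M at N ± 5.0·n: A = (2.1447, 4.5167), M = (-2.1447, -4.5167). Equal radii place K and F the same way about L: K = L + 5.0·n = (24.096, -5.9064), F = L − 5.0·n = (19.806, -14.940). Then |NK| = |K − N| = 24.809.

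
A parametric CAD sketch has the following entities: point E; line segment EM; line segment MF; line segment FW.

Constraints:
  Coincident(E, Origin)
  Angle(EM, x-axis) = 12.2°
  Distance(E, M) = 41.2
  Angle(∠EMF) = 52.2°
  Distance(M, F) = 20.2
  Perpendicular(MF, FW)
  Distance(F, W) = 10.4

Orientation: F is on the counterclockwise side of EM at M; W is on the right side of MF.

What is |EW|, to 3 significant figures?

43.3

E is at the origin; EM runs at 12.2° with length 41.2, so M = 41.2·(cos 12.2°, sin 12.2°) = (40.3, 8.71). ∠EMF = 52.2°, so MF runs at 12.2° + (180° − 52.2°) = 140° from the x-axis; with |MF| = 20.2, F = M + 20.2·(cos 140°, sin 140°) = (24.8, 21.7). MF is perpendicular to FW; with |FW| = 10.4 on the right of MF, W = F + 10.4·(0.643, 0.766) = (31.5, 29.7). Then |EW| = |W − E| = 43.3.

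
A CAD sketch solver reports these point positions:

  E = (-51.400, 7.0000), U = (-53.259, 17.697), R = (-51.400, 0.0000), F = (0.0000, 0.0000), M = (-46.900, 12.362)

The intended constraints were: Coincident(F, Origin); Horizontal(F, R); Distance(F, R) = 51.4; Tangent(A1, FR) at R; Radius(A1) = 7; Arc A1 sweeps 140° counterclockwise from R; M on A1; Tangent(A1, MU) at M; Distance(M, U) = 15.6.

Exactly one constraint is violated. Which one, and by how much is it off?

Distance(M, U) = 15.6 — off by 7.30.

F = (0.00, 0.00) ✓; F.y = 0.00, R.y = 0.00 ✓; |FR| = 51.40 ✓; ∠(ER, RF) = 90.00° ✓; |ER| = 7.000 ✓; bearing(E→M) − bearing(E→R) = 140.0° ✓; |EM| = 7.000 ✓; ∠(EM, MU) = 89.99° ✓; |MU| = 8.301 ✗.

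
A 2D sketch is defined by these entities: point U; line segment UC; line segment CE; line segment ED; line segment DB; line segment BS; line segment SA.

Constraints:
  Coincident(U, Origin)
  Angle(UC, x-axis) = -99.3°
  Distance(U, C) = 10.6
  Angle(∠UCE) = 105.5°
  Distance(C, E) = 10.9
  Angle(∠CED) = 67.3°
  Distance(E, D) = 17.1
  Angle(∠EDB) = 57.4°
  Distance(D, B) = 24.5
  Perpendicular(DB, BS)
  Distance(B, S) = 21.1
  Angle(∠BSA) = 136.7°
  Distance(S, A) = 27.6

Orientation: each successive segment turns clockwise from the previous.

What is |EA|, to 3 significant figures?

27.0

U is at the origin; UC runs at -99.3° with length 10.6, so C = (-1.71, -10.5). ∠UCE = 105.5° gives CE at -174° from the x-axis; with |CE| = 10.9, E = (-12.5, -11.6). ∠CED = 67.3° gives ED at 73.5° from the x-axis; with |ED| = 17.1, D = (-7.69, 4.76). ∠EDB = 57.4° gives DB at -49.1° from the x-axis; with |DB| = 24.5, B = (8.35, -13.8). DB ⟂ BS, so BS runs at -139°; with |BS| = 21.1, S = (-7.60, -27.6). ∠BSA = 136.7° gives SA at 178° from the x-axis; with |SA| = 27.6, A = (-35.2, -26.4). Then |EA| = |A − E| = 27.0.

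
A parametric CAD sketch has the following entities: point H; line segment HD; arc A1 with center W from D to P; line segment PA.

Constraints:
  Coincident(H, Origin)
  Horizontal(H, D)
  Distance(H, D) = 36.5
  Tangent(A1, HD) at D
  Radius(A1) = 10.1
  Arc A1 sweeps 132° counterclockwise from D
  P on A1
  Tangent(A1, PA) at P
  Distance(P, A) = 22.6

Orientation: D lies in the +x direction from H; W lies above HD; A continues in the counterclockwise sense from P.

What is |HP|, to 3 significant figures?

47.1

H is at the origin; H and D share the same y with |HD| = 36.5 and D on the +x side, so D = (36.5, 0.00). Tangency of A1 to HD means the radius WD is perpendicular to HD, so W = D + (0, 10.1) = (36.5, 10.1). On A1, D sits at bearing -90° from W; a 132° counterclockwise sweep puts P at bearing 42°, so P = W + 10.1·(cos 42°, sin 42°) = (44.0, 16.9). Then |HP| = |P − H| = 47.1.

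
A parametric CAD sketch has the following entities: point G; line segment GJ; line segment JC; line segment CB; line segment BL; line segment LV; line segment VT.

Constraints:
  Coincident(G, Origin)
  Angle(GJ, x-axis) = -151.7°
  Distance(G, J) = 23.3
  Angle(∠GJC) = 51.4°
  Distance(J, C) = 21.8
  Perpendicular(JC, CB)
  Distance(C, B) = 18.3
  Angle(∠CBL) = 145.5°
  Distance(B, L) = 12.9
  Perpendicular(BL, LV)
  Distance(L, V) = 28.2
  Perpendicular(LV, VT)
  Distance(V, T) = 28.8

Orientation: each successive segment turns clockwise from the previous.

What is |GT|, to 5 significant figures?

29.812

BL is perpendicular to LV, so LV runs at -134.80°; with |LV| = 28.2, V = (-9.3294, -21.969). The perpendicularity gives VT at right angles to LV, so VT runs at 135.20°; with |VT| = 28.8, T = (-29.765, -1.6759). Then |GT| = |T − G| = 29.812.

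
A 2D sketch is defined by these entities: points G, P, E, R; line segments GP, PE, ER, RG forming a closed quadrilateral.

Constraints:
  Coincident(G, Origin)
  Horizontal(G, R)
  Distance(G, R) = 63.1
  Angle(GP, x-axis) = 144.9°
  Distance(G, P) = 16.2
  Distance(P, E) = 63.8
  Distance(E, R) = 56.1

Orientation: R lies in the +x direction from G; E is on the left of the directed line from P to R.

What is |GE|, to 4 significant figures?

61.33

Checks: |PE| = 63.80 ✓; |ER| = 56.10 ✓.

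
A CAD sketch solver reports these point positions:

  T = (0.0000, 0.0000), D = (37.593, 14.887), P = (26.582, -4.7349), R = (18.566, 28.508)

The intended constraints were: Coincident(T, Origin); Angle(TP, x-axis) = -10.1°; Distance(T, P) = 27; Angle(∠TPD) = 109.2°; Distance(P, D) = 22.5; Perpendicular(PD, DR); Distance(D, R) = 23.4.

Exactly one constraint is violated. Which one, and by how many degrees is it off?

Perpendicular(PD, DR) — off by 6.30°.

T = (0.00, 0.00) ✓; TP at -10.10° ✓; |TP| = 27.00 ✓; ∠TPD = 109.2° ✓; |PD| = 22.50 ✓; ∠(PD, DR) = 83.70° ✗; |DR| = 23.40 ✓.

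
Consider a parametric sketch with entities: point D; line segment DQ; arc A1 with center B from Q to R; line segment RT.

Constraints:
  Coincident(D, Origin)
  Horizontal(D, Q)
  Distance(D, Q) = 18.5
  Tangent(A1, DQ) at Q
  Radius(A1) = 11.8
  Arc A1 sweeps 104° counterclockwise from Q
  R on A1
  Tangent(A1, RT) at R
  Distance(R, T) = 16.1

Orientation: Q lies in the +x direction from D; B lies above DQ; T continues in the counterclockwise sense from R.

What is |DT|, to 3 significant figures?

39.9

On A1, Q sits at bearing -90° from B; a 104° counterclockwise sweep puts R at bearing 14°, so R = B + 11.8·(cos 14°, sin 14°) = (29.9, 14.7). Since A1 is tangent to RT there, BR ⟂ RT, so RT runs along (−sin 14°, cos 14°); with |RT| = 16.1, T = (26.1, 30.3). Then |DT| = |T − D| = 39.9.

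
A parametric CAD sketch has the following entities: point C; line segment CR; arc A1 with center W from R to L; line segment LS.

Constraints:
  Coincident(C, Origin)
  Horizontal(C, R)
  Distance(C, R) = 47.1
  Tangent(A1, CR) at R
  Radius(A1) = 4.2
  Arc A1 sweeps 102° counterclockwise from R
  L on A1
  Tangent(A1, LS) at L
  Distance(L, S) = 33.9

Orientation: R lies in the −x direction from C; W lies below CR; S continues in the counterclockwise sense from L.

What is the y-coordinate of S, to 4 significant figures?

-38.23

C is at the origin; CR is horizontal with |CR| = 47.1 and R on the −x side, so R = (-47.10, 0.000). Since A1 is tangent to CR there, WR ⟂ CR, so W = R + (0, -4.2) = (-47.10, -4.200). On A1, R sits at bearing 90° from W; a 102° counterclockwise sweep puts L at bearing 192°, so L = W + 4.2·(cos 192°, sin 192°) = (-51.21, -5.073). Since A1 is tangent to LS there, WL ⟂ LS, so LS runs along (−sin 192°, cos 192°); with |LS| = 33.9, S = (-44.16, -38.23). So S.y = -38.23.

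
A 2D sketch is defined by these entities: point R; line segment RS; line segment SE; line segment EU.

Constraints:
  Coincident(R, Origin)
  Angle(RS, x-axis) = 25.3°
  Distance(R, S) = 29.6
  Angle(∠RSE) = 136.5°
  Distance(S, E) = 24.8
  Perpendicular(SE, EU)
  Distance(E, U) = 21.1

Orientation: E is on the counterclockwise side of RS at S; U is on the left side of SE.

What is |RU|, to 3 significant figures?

46.3

R is at the origin; RS runs at 25.3° with length 29.6, so S = 29.6·(cos 25.3°, sin 25.3°) = (26.8, 12.6). ∠RSE = 136.5°, so SE runs at 25.3° + (180° − 136.5°) = 68.8° from the x-axis; with |SE| = 24.8, E = S + 24.8·(cos 68.8°, sin 68.8°) = (35.7, 35.8). The perpendicularity gives EU at right angles to SE; with |EU| = 21.1 on the left of SE, U = E + 21.1·(-0.932, 0.362) = (16.1, 43.4). Then |RU| = |U − R| = 46.3.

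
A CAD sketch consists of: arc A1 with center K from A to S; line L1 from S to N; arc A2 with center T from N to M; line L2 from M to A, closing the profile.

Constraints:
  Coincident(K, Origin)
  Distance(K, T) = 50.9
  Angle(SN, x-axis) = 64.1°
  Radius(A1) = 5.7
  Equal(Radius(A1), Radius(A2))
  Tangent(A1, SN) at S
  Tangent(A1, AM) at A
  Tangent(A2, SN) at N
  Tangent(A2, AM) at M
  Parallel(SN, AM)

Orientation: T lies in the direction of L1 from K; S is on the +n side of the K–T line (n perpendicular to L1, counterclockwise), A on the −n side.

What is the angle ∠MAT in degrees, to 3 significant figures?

6.39°

The slot axis is L1's direction at 64.1°, so u = (cos 64.1°, sin 64.1°) = (0.437, 0.900) and n = (−sin 64.1°, cos 64.1°) = (-0.900, 0.437). K is at the origin and T lies 50.9 along u from K, so T = 50.9·u = (22.2, 45.8). Tangency of A1 to both parallel lines with radius 5.7 puts S and A at K ± 5.7·n: S = (-5.13, 2.49), A = (5.13, -2.49). Equal radii place N and M the same way about T: N = T + 5.7·n = (17.1, 48.3), M = T − 5.7·n = (27.4, 43.3). Then cos ∠MAT = AM·AT / (|AM||AT|), giving 6.39°.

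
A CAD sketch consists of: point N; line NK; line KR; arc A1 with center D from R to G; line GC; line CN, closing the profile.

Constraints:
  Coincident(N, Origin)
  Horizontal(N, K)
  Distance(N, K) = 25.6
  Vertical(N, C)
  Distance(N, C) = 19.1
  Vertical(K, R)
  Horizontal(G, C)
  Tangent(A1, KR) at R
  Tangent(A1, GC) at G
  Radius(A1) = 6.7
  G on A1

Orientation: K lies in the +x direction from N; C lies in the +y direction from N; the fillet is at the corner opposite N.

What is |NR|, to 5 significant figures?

28.445

N is at the origin; NK is horizontal with |NK| = 25.6 and K on the +x side, so K = (25.600, 0.0000). N and C share the same x with |NC| = 19.1 and C on the +y side, so C = (0.0000, 19.100). The virtual corner opposite N is at (25.600, 19.100). Since A1 is tangent to KR there, DR ⟂ KR and tangency of A1 to GC means the radius DG is perpendicular to GC, with radius 6.7, so the center D sits 6.7 in from both sides at D = (18.900, 12.400). That places the tangent points at R = (25.600, 12.400) on KR and G = (18.900, 19.100) on GC. Then |NR| = |R − N| = 28.445.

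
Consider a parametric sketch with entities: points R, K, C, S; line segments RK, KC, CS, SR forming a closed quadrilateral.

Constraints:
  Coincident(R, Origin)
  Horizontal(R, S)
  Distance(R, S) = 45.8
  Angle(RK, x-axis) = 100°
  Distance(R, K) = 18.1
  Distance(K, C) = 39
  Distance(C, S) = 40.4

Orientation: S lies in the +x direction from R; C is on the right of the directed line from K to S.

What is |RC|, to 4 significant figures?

21.39

Checks: R = (0.00, 0.00) ✓; |KC| = 39.00 ✓; |CS| = 40.40 ✓.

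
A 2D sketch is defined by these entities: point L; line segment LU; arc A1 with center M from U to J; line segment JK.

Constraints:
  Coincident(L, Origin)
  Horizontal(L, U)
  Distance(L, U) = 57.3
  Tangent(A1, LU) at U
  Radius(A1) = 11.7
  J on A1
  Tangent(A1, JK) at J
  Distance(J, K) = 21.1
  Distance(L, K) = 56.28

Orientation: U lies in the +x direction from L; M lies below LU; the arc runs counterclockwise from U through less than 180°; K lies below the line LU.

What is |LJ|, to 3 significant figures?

47.1

L is at the origin; LU is horizontal with |LU| = 57.3 and U on the +x side, so U = (57.3, 0.00). Since A1 is tangent to LU there, MU ⟂ LU, so M = U + (0, -11.7) = (57.3, -11.7). Since MJ ⟂ JK (tangency), |MK| = √(11.7² + 21.1²) = 24.1 regardless of where J sits on A1. So K lies on both circle(L, 56.28) and circle(M, 24.1); the below-LU intersection is K = (45.7, -32.9). J is the foot of the tangent from K: J = (45.6, -11.8).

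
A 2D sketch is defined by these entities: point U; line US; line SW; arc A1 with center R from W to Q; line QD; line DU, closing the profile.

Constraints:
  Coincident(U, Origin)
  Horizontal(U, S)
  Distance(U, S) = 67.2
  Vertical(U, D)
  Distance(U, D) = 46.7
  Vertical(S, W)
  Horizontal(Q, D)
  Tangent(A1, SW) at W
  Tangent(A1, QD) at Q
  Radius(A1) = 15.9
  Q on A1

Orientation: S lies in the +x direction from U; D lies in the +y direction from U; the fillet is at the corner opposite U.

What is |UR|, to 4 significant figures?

59.84

U is at the origin; U and S share the same y with |US| = 67.2 and S on the +x side, so S = (67.20, 0.000). UD is vertical with |UD| = 46.7 and D on the +y side, so D = (0.000, 46.70). The virtual corner opposite U is at (67.20, 46.70). Tangency of A1 to SW means the radius RW is perpendicular to SW and since A1 is tangent to QD there, RQ ⟂ QD, with radius 15.9, so the center R sits 15.9 in from both sides at R = (51.30, 30.80). Then |UR| = |R − U| = 59.84.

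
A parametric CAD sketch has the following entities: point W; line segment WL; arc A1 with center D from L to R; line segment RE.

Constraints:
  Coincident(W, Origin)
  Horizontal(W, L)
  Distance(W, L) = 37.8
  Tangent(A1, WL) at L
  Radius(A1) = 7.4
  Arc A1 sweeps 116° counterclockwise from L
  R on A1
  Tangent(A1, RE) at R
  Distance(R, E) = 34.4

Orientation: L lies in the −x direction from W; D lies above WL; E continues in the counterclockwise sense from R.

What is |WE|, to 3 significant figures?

62.2

W is at the origin; WL is horizontal with |WL| = 37.8 and L on the −x side, so L = (-37.8, 0.00). A1 meets WL tangentially, so DL is at right angles to WL, so D = L + (0, 7.4) = (-37.8, 7.40). On A1, L sits at bearing -90° from D; a 116° counterclockwise sweep puts R at bearing 26°, so R = D + 7.4·(cos 26°, sin 26°) = (-31.1, 10.6). The tangent condition forces DR to be normal to RE, so RE runs along (−sin 26°, cos 26°); with |RE| = 34.4, E = (-46.2, 41.6). Then |WE| = |E − W| = 62.2.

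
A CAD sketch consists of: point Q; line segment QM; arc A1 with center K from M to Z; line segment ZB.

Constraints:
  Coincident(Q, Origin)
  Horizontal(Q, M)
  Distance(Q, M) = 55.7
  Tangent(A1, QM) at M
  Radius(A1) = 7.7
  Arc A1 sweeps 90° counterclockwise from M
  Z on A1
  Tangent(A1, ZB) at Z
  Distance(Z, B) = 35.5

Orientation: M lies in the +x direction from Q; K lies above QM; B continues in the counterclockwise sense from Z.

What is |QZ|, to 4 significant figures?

63.87

Q is at the origin; QM is horizontal with |QM| = 55.7 and M on the +x side, so M = (55.70, 0.000). Since A1 is tangent to QM there, KM ⟂ QM, so K = M + (0, 7.7) = (55.70, 7.700). On A1, M sits at bearing -90° from K; a 90° counterclockwise sweep puts Z at bearing 0°, so Z = K + 7.7·(cos 0°, sin 0°) = (63.40, 7.700). Then |QZ| = |Z − Q| = 63.87.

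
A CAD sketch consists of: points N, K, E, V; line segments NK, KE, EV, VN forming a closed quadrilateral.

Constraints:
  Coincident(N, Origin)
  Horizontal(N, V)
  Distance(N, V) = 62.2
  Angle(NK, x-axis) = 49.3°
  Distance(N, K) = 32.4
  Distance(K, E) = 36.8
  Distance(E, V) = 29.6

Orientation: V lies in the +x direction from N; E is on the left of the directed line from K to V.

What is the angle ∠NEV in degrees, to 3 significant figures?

72.0°

Checks: |KE| = 36.80 ✓; |EV| = 29.60 ✓.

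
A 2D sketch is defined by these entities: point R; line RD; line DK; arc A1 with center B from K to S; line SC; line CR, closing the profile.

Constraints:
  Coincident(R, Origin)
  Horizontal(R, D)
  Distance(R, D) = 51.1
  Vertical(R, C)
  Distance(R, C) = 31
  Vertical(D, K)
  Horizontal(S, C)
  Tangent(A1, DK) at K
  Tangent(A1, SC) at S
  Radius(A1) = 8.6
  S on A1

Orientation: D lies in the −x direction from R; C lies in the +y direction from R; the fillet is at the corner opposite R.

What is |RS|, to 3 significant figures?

52.6

R is at the origin; RD is horizontal with |RD| = 51.1 and D on the −x side, so D = (-51.1, 0.00). RC is vertical with |RC| = 31.0 and C on the +y side, so C = (0.00, 31.0). The virtual corner opposite R is at (-51.1, 31.0). Tangency of A1 to DK means the radius BK is perpendicular to DK and since A1 is tangent to SC there, BS ⟂ SC, with radius 8.6, so the center B sits 8.6 in from both sides at B = (-42.5, 22.4). That places the tangent points at K = (-51.1, 22.4) on DK and S = (-42.5, 31.0) on SC. Then |RS| = |S − R| = 52.6.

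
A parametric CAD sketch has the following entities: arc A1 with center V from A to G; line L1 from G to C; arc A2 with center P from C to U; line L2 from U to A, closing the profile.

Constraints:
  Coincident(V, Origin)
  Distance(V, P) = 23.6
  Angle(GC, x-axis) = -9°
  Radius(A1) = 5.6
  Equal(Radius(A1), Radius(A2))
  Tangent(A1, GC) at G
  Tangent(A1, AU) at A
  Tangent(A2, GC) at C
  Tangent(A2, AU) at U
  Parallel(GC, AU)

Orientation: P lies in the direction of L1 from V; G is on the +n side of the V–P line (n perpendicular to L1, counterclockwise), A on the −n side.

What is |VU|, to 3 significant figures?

24.3

The slot axis is L1's direction at -9.0°, so u = (cos -9.0°, sin -9.0°) = (0.988, -0.156) and n = (−sin -9.0°, cos -9.0°) = (0.156, 0.988). V is at the origin and P lies 23.6 along u from V, so P = 23.6·u = (23.3, -3.69). Tangency of A1 to both parallel lines with radius 5.6 puts G and A at V ± 5.6·n: G = (0.876, 5.53), A = (-0.876, -5.53). Equal radii place C and U the same way about P: C = P + 5.6·n = (24.2, 1.84), U = P − 5.6·n = (22.4, -9.22). Then |VU| = |U − V| = 24.3.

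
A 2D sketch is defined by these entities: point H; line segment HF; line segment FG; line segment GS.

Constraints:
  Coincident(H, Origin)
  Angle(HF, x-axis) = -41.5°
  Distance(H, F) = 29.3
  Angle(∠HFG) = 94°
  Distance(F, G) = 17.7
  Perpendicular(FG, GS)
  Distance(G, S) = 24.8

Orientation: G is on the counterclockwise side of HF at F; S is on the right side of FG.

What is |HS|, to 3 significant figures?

57.5

H is at the origin; HF runs at -41.5° with length 29.3, so F = 29.3·(cos -41.5°, sin -41.5°) = (21.9, -19.4). ∠HFG = 94.0°, so FG runs at -41.5° + (180° − 94.0°) = 44.5° from the x-axis; with |FG| = 17.7, G = F + 17.7·(cos 44.5°, sin 44.5°) = (34.6, -7.01). The perpendicularity gives GS at right angles to FG; with |GS| = 24.8 on the right of FG, S = G + 24.8·(0.701, -0.713) = (52.0, -24.7). Then |HS| = |S − H| = 57.5.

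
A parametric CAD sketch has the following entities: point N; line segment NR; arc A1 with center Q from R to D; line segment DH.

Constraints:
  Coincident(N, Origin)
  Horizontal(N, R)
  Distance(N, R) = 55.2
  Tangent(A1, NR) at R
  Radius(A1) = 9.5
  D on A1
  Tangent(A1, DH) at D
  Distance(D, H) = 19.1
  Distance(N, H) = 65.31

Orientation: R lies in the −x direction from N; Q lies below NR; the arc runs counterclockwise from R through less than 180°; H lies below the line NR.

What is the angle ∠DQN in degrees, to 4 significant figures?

169.9°

N is at the origin; NR is horizontal with |NR| = 55.2 and R on the −x side, so R = (-55.20, 0.000). Tangency of A1 to NR means the radius QR is perpendicular to NR, so Q = R + (0, -9.5) = (-55.20, -9.500). Since QD ⟂ DH (tangency), |QH| = √(9.5² + 19.1²) = 21.33 regardless of where D sits on A1. So H lies on both circle(N, 65.31) and circle(Q, 21.33); the below-NR intersection is H = (-57.65, -30.69). D is the foot of the tangent from H: D = (-64.14, -12.73).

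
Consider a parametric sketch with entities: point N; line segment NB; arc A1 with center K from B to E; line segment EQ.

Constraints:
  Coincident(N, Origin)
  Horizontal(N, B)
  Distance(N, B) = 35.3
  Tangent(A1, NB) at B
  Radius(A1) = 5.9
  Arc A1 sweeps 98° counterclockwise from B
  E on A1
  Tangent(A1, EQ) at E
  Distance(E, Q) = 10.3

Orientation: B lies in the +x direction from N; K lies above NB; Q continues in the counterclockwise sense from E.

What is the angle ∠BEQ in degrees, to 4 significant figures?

131.0°

N is at the origin; NB is horizontal with |NB| = 35.3 and B on the +x side, so B = (35.30, 0.000). Since A1 is tangent to NB there, KB ⟂ NB, so K = B + (0, 5.9) = (35.30, 5.900). On A1, B sits at bearing -90° from K; a 98° counterclockwise sweep puts E at bearing 8°, so E = K + 5.9·(cos 8°, sin 8°) = (41.14, 6.721). The tangent condition forces KE to be normal to EQ, so EQ runs along (−sin 8°, cos 8°); with |EQ| = 10.3, Q = (39.71, 16.92). Then cos ∠BEQ = EB·EQ / (|EB||EQ|), giving 131.0°.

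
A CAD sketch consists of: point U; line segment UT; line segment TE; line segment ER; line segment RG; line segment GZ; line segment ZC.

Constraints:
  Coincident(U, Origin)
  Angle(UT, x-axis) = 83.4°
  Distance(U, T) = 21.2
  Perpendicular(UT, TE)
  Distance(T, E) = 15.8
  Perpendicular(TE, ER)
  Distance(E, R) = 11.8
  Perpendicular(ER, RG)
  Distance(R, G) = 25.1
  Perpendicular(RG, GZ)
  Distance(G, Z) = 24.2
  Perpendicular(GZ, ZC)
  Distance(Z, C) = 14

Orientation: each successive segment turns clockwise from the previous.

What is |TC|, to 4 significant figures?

13.26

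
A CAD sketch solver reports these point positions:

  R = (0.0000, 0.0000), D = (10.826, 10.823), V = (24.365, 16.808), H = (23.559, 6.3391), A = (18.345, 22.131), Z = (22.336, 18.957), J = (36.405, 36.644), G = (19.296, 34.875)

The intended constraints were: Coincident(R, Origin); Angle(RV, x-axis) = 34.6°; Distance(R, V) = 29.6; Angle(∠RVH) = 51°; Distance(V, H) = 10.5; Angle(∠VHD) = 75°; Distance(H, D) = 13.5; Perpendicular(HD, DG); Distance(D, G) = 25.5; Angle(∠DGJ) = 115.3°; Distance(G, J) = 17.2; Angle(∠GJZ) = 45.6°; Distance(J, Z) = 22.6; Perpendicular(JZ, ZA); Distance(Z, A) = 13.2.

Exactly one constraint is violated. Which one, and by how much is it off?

Distance(Z, A) = 13.2 — off by 8.10.

R = (0.00, 0.00) ✓; RV at 34.60° ✓; |RV| = 29.60 ✓; ∠RVH = 51.00° ✓; |VH| = 10.50 ✓; ∠VHD = 75.00° ✓; |HD| = 13.50 ✓; ∠(HD, DG) = 90.00° ✓; |DG| = 25.50 ✓; ∠DGJ = 115.3° ✓; |GJ| = 17.20 ✓; ∠GJZ = 45.60° ✓; |JZ| = 22.60 ✓; ∠(JZ, ZA) = 89.99° ✓; |ZA| = 5.099 ✗.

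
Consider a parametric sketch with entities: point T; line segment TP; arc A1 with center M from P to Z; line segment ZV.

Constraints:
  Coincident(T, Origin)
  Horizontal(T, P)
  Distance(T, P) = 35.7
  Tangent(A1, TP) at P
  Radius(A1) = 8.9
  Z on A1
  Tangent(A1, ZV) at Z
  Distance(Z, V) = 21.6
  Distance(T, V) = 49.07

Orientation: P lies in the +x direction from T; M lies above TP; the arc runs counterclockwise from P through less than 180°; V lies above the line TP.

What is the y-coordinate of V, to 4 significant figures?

32.23

Checks: |MZ| = 8.900 ✓; ∠(MZ, ZV) = 90.00° ✓; |ZV| = 21.60 ✓; |TV| = 49.07 ✓.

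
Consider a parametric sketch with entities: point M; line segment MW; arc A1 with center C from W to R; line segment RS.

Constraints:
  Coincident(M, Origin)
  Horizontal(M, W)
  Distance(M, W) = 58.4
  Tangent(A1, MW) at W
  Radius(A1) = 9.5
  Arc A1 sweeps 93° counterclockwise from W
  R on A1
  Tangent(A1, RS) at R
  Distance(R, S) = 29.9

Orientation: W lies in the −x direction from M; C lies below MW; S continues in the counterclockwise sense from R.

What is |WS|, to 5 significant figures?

40.636

On A1, W sits at bearing 90° from C; a 93° counterclockwise sweep puts R at bearing 183°, so R = C + 9.5·(cos 183°, sin 183°) = (-67.887, -9.9972). A1 meets RS tangentially, so CR is at right angles to RS, so RS runs along (−sin 183°, cos 183°); with |RS| = 29.9, S = (-66.322, -39.856). Then |WS| = |S − W| = 40.636.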